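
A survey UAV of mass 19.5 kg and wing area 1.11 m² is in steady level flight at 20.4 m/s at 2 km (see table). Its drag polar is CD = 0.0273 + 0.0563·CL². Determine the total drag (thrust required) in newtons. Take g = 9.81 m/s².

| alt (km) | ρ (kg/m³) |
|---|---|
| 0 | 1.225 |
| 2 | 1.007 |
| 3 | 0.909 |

At 2 km, from the table: ρ = 1.007 kg/m³.
Level flight ⇒ L = W = m·g = 19.5 × 9.81 = 191.3 N.
Dynamic pressure q = 0.5 × 1.007 × 20.4² = 209.5 Pa.
CL = W/(q·S) = 191.3 / (209.5 × 1.11) = 0.8225.
CD = 0.0273 + 0.0563 × 0.8225² = 0.06538.
D = q·S·CD = 209.5 × 1.11 × 0.06538 = 15.21 N

D = 15.2 N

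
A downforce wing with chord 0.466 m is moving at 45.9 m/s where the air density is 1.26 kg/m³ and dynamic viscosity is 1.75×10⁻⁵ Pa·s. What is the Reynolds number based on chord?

Re = 1.54×10^6

Re = ρ·v·c/μ = 1.26 × 45.9 × 0.466 / (1.75×10⁻⁵) = 1.54×10^6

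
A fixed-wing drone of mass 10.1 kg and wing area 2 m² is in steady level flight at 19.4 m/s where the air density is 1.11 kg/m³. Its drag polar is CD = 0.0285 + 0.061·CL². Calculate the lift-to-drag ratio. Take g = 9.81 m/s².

Level flight ⇒ L = W = m·g = 10.1 × 9.81 = 99.081 N.
Dynamic pressure q = 0.5 × 1.11 × 19.4² = 208.9 Pa.
CL = 2W/(ρv²S) = 2×99.081/(1.11×19.4²×2) = 0.2372.
CD = 0.0285 + 0.061 × 0.2372² = 0.03193.
L/D = CL/CD = 0.2372 / 0.03193 = 7.43

L/D = 7.43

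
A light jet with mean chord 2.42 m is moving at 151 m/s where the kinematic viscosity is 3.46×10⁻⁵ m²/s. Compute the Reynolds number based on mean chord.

Re = v·c/ν = 151 × 2.42 / (3.46×10⁻⁵) = 1.06×10^7

Re = 1.06×10^7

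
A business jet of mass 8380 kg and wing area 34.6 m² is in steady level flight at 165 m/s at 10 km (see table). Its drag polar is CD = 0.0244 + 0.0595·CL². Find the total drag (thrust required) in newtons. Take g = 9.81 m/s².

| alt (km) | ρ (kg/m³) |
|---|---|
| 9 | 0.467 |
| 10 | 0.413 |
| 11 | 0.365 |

D = 6810 N

At 10 km, from the table: ρ = 0.413 kg/m³.
Weight W = mg = 8380 × 9.81 = 82208 N; in level flight L = W.
q = ½ρv² = ½ × 0.413 × 165² = 5622 Pa.
Required CL = L/(qS) = 82208/(5622·34.6) = 0.4226.
CD = 0.0244 + 0.0595 × 0.4226² = 0.03503.
D = q·S·CD = 5622 × 34.6 × 0.03503 = 6813 N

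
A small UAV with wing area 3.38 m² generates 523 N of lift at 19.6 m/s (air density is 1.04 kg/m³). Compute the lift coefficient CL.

CL = 0.775

From L = ½ρv²S·CL, rearranging gives CL = 2L/(ρv²S).
CL = 2 × 523 / (1.04 × 19.6² × 3.38) = 0.775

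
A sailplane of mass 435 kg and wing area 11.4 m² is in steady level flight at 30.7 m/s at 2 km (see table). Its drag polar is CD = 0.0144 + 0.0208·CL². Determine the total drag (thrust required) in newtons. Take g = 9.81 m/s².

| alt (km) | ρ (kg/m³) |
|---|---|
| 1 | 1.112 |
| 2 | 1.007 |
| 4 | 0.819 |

D = 148 N

At 2 km, from the table: ρ = 1.007 kg/m³.
Weight W = mg = 435 × 9.81 = 4267.4 N; in level flight L = W.
q = ½ρv² = ½ × 1.007 × 30.7² = 474.5 Pa.
CL = W/(q·S) = 4267.4 / (474.5 × 11.4) = 0.7888.
CD = 0.0144 + 0.0208 × 0.7888² = 0.02734.
D = q·S·CD = 474.5 × 11.4 × 0.02734 = 147.9 N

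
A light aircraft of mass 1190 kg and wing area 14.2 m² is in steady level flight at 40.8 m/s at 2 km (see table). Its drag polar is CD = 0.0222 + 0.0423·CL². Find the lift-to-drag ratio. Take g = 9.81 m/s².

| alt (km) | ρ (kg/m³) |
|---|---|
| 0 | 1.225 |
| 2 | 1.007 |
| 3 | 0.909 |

L/D = 15.6

At 2 km, from the table: ρ = 1.007 kg/m³.
Level flight ⇒ L = W = m·g = 1190 × 9.81 = 11674 N.
Dynamic pressure q = 0.5 × 1.007 × 40.8² = 838.1 Pa.
Required CL = L/(qS) = 11674/(838.1·14.2) = 0.9809.
CD = 0.0222 + 0.0423 × 0.9809² = 0.0629.
L/D = CL/CD = 0.9809 / 0.0629 = 15.6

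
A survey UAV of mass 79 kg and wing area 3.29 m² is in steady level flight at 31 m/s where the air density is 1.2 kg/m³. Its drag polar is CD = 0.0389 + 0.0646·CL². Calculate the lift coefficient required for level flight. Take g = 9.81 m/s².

In steady level flight, lift balances weight: W = mg = 79 × 9.81 = 774.99 N.
q = ½ρv² = ½ × 1.2 × 31² = 576.6 Pa.
Required CL = L/(qS) = 774.99/(576.6·3.29) = 0.4085.

CL = 0.409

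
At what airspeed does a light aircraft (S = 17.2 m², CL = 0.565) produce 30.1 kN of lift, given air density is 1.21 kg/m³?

L = ½ρv²S·CL ⇒ v = √(2L/(ρ·S·CL))
v = √(2 × 30100 / (1.21 × 17.2 × 0.565)) = √5120 = 71.6 m/s

v = 71.6 m/s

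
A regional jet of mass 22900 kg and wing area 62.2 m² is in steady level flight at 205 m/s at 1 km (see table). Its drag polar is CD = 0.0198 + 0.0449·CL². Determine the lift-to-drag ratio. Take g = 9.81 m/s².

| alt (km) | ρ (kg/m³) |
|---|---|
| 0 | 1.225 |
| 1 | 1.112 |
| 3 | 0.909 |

At 1 km, from the table: ρ = 1.112 kg/m³.
Weight W = mg = 22900 × 9.81 = 2.2465×10^5 N; in level flight L = W.
q = ½ρv² = ½ × 1.112 × 205² = 23370 Pa.
Required CL = L/(qS) = 2.2465×10^5/(23370·62.2) = 0.1546.
CD = 0.0198 + 0.0449 × 0.1546² = 0.02087.
L/D = CL/CD = 0.1546 / 0.02087 = 7.41

L/D = 7.41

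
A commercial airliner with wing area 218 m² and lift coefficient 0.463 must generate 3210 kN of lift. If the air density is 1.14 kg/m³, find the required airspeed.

L = ½ρv²S·CL ⇒ v = √(2L/(ρ·S·CL))
v = √(2 × 3.21×10^6 / (1.14 × 218 × 0.463)) = √55790 = 236 m/s

v = 236 m/s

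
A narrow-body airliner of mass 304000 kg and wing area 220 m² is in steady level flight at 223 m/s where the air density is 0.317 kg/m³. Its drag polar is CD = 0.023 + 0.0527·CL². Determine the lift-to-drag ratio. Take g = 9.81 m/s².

Weight W = mg = 304000 × 9.81 = 2.9822×10^6 N; in level flight L = W.
q = ½ρv² = ½ × 0.317 × 223² = 7882 Pa.
Required CL = L/(qS) = 2.9822×10^6/(7882·220) = 1.72.
CD = 0.023 + 0.0527 × 1.72² = 0.1789.
L/D = CL/CD = 1.72 / 0.1789 = 9.61

L/D = 9.61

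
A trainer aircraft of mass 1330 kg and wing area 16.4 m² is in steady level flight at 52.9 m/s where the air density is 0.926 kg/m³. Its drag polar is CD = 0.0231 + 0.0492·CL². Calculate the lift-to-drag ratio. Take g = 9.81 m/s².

Level flight ⇒ L = W = m·g = 1330 × 9.81 = 13047 N.
Dynamic pressure q = 0.5 × 0.926 × 52.9² = 1296 Pa.
CL = W/(q·S) = 13047 / (1296 × 16.4) = 0.614.
CD = 0.0231 + 0.0492 × 0.614² = 0.04165.
L/D = CL/CD = 0.614 / 0.04165 = 14.7

L/D = 14.7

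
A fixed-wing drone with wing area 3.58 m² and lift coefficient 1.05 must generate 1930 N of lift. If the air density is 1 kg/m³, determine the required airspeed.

v = 32 m/s

L = ½ρv²S·CL ⇒ v = √(2L/(ρ·S·CL))
v = √(2 × 1930 / (1 × 3.58 × 1.05)) = √1027 = 32 m/s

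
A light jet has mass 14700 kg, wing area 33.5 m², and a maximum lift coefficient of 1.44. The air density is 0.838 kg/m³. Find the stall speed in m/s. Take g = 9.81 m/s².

V_stall = 84.5 m/s

Weight W = mg = 14700 × 9.81 = 1.442×10^5 N.
V_stall = √(2W/(ρ·S·CL,max)) = √(2 × 1.442×10^5 / (0.838 × 33.5 × 1.44))
V_stall = √7135 = 84.5 m/s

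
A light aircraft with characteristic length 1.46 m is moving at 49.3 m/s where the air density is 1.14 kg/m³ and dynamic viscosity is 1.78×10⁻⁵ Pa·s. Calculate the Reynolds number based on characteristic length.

Re = 4.61×10^6

Re = ρ·v·c/μ = 1.14 × 49.3 × 1.46 / (1.78×10⁻⁵) = 4.61×10^6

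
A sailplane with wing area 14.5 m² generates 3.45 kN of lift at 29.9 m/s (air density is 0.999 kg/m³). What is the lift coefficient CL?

From L = ½ρv²S·CL, rearranging gives CL = 2L/(ρv²S).
CL = 2 × 3450 / (0.999 × 29.9² × 14.5) = 0.533

CL = 0.533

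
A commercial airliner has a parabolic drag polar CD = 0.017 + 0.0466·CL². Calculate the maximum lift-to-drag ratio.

(L/D)max = 17.8

For CD = CD0 + K·CL², (L/D)max occurs at CL* = √(CD0/K) and equals 1/(2√(K·CD0)).
(L/D)max = 1/(2√(0.0466 × 0.017)) = 1/(2 × 0.02815) = 17.8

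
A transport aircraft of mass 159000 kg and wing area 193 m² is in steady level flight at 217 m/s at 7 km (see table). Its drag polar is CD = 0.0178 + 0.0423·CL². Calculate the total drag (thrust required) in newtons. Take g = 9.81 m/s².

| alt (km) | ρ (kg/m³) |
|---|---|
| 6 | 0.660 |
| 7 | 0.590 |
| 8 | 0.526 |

D = 86100 N

At 7 km, from the table: ρ = 0.590 kg/m³.
In steady level flight, lift balances weight: W = mg = 159000 × 9.81 = 1.5598×10^6 N.
Dynamic pressure q = 0.5 × 0.59 × 217² = 13890 Pa.
CL = W/(q·S) = 1.5598×10^6 / (13890 × 193) = 0.5818.
CD = 0.0178 + 0.0423 × 0.5818² = 0.03212.
D = q·S·CD = 13890 × 193 × 0.03212 = 86110 N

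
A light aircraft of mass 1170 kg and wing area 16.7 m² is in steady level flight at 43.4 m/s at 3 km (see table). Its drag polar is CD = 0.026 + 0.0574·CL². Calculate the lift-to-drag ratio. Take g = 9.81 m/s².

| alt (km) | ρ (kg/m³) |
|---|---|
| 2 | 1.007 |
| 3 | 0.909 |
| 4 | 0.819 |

L/D = 12.7

At 3 km, from the table: ρ = 0.909 kg/m³.
Level flight ⇒ L = W = m·g = 1170 × 9.81 = 11478 N.
Dynamic pressure q = 0.5 × 0.909 × 43.4² = 856.1 Pa.
CL = 2W/(ρv²S) = 2×11478/(0.909×43.4²×16.7) = 0.8028.
CD = 0.026 + 0.0574 × 0.8028² = 0.063.
L/D = CL/CD = 0.8028 / 0.063 = 12.7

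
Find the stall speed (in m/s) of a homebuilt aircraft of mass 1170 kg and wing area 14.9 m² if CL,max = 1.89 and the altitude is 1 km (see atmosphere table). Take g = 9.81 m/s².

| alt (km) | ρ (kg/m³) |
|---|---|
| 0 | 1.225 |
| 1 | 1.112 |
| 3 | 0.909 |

At 1 km, from the table: ρ = 1.112 kg/m³.
Weight W = mg = 1170 × 9.81 = 11480 N.
From L = ½ρV²S·CL,max = W: V_stall = √(2W/(ρSCL,max)) = √(2·11480/(1.112·14.9·1.89))
V_stall = √733 = 27.1 m/s

V_stall = 27.1 m/s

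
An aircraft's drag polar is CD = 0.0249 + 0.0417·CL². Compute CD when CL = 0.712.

CD = 0.0249 + 0.0417 × 0.712² = 0.0249 + 0.02114 = 0.046

CD = 0.046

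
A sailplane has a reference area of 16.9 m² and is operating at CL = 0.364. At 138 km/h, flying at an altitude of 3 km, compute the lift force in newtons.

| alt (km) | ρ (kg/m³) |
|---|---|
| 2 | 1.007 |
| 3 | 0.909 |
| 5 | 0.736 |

At 3 km, from the table: ρ = 0.909 kg/m³.
Convert speed: v = 138 km/h ÷ 3.6 = 38.33 m/s.
L = ½ρv²S·CL = ½ × 0.909 × 38.33² × 16.9 × 0.364 = 4110 N

L = 4110 N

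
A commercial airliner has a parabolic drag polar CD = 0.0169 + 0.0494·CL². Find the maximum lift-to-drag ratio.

(L/D)max = 17.3

For CD = CD0 + K·CL², (L/D)max occurs at CL* = √(CD0/K) and equals 1/(2√(K·CD0)).
(L/D)max = 1/(2√(0.0494 × 0.0169)) = 1/(2 × 0.02889) = 17.3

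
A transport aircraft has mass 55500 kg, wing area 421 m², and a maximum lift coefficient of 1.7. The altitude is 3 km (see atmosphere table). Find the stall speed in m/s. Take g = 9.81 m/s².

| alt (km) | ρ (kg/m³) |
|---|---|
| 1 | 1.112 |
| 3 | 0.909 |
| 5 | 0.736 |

At 3 km, from the table: ρ = 0.909 kg/m³.
Weight W = mg = 55500 × 9.81 = 5.445×10^5 N.
V_stall = √(2W/(ρ·S·CL,max)) = √(2 × 5.445×10^5 / (0.909 × 421 × 1.7))
V_stall = √1674 = 40.9 m/s

V_stall = 40.9 m/s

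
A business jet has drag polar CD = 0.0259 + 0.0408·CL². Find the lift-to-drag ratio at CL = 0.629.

CD = 0.0259 + 0.0408 × 0.629² = 0.04204
L/D = CL/CD = 0.629 / 0.04204 = 15

L/D = 15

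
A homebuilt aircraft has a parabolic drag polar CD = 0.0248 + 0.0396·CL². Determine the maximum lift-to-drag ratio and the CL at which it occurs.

(L/D)max = 16, at CL = 0.791

For CD = CD0 + K·CL², (L/D)max occurs at CL* = √(CD0/K) and equals 1/(2√(K·CD0)).
(L/D)max = 1/(2√(0.0396 × 0.0248)) = 1/(2 × 0.03134) = 16
CL* = √(0.0248/0.0396) = 0.791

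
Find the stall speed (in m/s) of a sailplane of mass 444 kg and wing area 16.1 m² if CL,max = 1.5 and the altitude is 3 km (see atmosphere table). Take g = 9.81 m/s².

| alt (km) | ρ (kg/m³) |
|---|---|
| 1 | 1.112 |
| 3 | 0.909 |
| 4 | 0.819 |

At 3 km, from the table: ρ = 0.909 kg/m³.
At stall, lift equals weight: L = W = m·g = 444 × 9.81 = 4356 N.
V_stall = √(2W/(ρ·S·CL,max)) = √(2 × 4356 / (0.909 × 16.1 × 1.5))
V_stall = √396.8 = 19.9 m/s

V_stall = 19.9 m/s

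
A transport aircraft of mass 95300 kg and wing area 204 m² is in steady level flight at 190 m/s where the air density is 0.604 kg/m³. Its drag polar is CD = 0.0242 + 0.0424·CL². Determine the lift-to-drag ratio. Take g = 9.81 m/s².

In steady level flight, lift balances weight: W = mg = 95300 × 9.81 = 9.3489×10^5 N.
q = ½ρv² = ½ × 0.604 × 190² = 10900 Pa.
CL = W/(q·S) = 9.3489×10^5 / (10900 × 204) = 0.4204.
CD = 0.0242 + 0.0424 × 0.4204² = 0.03169.
L/D = CL/CD = 0.4204 / 0.03169 = 13.3

L/D = 13.3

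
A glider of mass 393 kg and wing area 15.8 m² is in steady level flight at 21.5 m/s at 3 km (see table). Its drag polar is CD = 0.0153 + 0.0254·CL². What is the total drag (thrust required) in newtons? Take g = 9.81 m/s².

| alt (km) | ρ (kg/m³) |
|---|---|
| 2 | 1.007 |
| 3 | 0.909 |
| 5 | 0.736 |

D = 165 N

At 3 km, from the table: ρ = 0.909 kg/m³.
In steady level flight, lift balances weight: W = mg = 393 × 9.81 = 3855.3 N.
q = ½ρv² = ½ × 0.909 × 21.5² = 210.1 Pa.
Required CL = L/(qS) = 3855.3/(210.1·15.8) = 1.161.
CD = 0.0153 + 0.0254 × 1.161² = 0.04956.
D = q·S·CD = 210.1 × 15.8 × 0.04956 = 164.5 N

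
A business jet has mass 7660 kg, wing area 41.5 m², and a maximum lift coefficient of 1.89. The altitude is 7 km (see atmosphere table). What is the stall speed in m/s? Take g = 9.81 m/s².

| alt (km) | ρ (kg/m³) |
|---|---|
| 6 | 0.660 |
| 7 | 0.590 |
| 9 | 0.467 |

At 7 km, from the table: ρ = 0.590 kg/m³.
Stall occurs when L = W at CL,max. W = mg = 7660 × 9.81 = 75140 N.
V_stall = √(2W/(ρ·S·CL,max)) = √(2 × 75140 / (0.59 × 41.5 × 1.89))
V_stall = √3248 = 57 m/s

V_stall = 57 m/s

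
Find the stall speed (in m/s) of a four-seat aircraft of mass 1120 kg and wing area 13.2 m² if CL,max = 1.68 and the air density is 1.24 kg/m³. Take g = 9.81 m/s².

Stall occurs when L = W at CL,max. W = mg = 1120 × 9.81 = 10990 N.
From L = ½ρV²S·CL,max = W: V_stall = √(2W/(ρSCL,max)) = √(2·10990/(1.24·13.2·1.68))
V_stall = √799.1 = 28.3 m/s

V_stall = 28.3 m/s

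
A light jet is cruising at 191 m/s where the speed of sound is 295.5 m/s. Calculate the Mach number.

M = 0.646

M = v/a = 191 / 295.5 = 0.646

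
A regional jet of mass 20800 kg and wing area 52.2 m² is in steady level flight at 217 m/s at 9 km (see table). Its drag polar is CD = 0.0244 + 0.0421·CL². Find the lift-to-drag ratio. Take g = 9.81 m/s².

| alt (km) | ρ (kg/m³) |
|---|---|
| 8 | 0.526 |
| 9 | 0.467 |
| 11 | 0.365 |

At 9 km, from the table: ρ = 0.467 kg/m³.
In steady level flight, lift balances weight: W = mg = 20800 × 9.81 = 2.0405×10^5 N.
Dynamic pressure q = 0.5 × 0.467 × 217² = 11000 Pa.
Required CL = L/(qS) = 2.0405×10^5/(11000·52.2) = 0.3555.
CD = 0.0244 + 0.0421 × 0.3555² = 0.02972.
L/D = CL/CD = 0.3555 / 0.02972 = 12

L/D = 12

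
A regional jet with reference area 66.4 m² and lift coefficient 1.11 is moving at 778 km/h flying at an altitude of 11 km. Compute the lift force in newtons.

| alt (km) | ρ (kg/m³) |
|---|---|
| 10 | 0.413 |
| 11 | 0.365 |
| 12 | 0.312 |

At 11 km, from the table: ρ = 0.365 kg/m³.
Convert speed: v = 778 km/h ÷ 3.6 = 216.1 m/s.
Dynamic pressure q = ½ρv² = ½ × 0.365 × 216.1² = 8523 Pa.
L = q·S·CL = 8523 × 66.4 × 1.11 = 6.28×10^5 N ≈ 628 kN

L = 6.28×10^5 N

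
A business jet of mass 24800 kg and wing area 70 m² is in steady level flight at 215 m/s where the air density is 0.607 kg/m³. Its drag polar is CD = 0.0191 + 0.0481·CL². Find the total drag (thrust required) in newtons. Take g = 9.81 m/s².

In steady level flight, lift balances weight: W = mg = 24800 × 9.81 = 2.4329×10^5 N.
Dynamic pressure q = 0.5 × 0.607 × 215² = 14030 Pa.
Required CL = L/(qS) = 2.4329×10^5/(14030·70) = 0.2477.
CD = 0.0191 + 0.0481 × 0.2477² = 0.02205.
D = q·S·CD = 14030 × 70 × 0.02205 = 21660 N

D = 21700 N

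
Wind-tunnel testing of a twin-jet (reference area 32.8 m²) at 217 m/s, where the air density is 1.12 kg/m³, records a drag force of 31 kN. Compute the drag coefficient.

From D = ½ρv²S·CD, rearranging gives CD = 2D/(ρv²S).
CD = 2 × 31000 / (1.12 × 217² × 32.8) = 0.0358

CD = 0.0358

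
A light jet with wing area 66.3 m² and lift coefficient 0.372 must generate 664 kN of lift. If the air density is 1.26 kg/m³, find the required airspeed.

L = ½ρv²S·CL ⇒ v = √(2L/(ρ·S·CL))
v = √(2 × 6.64×10^5 / (1.26 × 66.3 × 0.372)) = √42730 = 207 m/s

v = 207 m/s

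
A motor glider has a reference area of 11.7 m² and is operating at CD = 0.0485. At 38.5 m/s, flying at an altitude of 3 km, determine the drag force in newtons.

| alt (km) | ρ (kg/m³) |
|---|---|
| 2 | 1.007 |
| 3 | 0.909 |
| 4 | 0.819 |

D = 382 N

At 3 km, from the table: ρ = 0.909 kg/m³.
Dynamic pressure q = ½ρv² = ½ × 0.909 × 38.5² = 673.7 Pa.
D = q·S·CD = 673.7 × 11.7 × 0.0485 = 382 N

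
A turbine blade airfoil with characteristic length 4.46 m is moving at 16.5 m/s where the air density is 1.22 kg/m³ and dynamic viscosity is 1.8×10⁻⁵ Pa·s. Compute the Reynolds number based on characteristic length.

Re = 4.99×10^6

Re = ρ·v·c/μ = 1.22 × 16.5 × 4.46 / (1.8×10⁻⁵) = 4.99×10^6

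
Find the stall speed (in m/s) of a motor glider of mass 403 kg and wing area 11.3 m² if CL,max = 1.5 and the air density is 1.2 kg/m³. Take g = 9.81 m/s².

Weight W = mg = 403 × 9.81 = 3953 N.
V_stall = √(2W/(ρ·S·CL,max)) = √(2 × 3953 / (1.2 × 11.3 × 1.5))
V_stall = √388.7 = 19.7 m/s

V_stall = 19.7 m/s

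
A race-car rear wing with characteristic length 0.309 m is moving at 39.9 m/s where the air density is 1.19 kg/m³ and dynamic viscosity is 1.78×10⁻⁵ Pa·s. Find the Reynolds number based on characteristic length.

Re = ρ·v·c/μ = 1.19 × 39.9 × 0.309 / (1.78×10⁻⁵) = 8.24×10^5

Re = 8.24×10^5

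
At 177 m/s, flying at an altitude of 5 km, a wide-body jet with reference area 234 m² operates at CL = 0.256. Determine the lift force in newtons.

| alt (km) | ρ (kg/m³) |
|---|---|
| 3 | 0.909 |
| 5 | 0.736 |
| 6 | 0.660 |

At 5 km, from the table: ρ = 0.736 kg/m³.
L = ½ρv²S·CL = ½ × 0.736 × 177² × 234 × 0.256 = 6.91×10^5 N ≈ 691 kN

L = 6.91×10^5 N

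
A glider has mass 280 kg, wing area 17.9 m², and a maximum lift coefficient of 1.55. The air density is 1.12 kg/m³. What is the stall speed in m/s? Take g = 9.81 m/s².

V_stall = 13.3 m/s

Weight W = mg = 280 × 9.81 = 2747 N.
V_stall = √(2W/(ρ·S·CL,max)) = √(2 × 2747 / (1.12 × 17.9 × 1.55))
V_stall = √176.8 = 13.3 m/s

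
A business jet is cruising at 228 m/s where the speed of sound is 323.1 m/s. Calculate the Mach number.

M = v/a = 228 / 323.1 = 0.706

M = 0.706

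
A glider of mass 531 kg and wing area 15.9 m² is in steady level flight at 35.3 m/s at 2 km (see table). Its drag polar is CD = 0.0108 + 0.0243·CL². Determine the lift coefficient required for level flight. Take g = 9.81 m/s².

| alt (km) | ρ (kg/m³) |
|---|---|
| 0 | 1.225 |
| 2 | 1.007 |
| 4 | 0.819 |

At 2 km, from the table: ρ = 1.007 kg/m³.
Weight W = mg = 531 × 9.81 = 5209.1 N; in level flight L = W.
Dynamic pressure q = 0.5 × 1.007 × 35.3² = 627.4 Pa.
Required CL = L/(qS) = 5209.1/(627.4·15.9) = 0.5222.

CL = 0.522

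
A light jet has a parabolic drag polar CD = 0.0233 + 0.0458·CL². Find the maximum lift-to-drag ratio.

(L/D)max = 15.3

For CD = CD0 + K·CL², (L/D)max occurs at CL* = √(CD0/K) and equals 1/(2√(K·CD0)).
(L/D)max = 1/(2√(0.0458 × 0.0233)) = 1/(2 × 0.03267) = 15.3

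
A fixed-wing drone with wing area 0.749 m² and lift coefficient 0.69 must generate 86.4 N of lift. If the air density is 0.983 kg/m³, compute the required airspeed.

v = 18.4 m/s

L = ½ρv²S·CL ⇒ v = √(2L/(ρ·S·CL))
v = √(2 × 86.4 / (0.983 × 0.749 × 0.69)) = √340.1 = 18.4 m/s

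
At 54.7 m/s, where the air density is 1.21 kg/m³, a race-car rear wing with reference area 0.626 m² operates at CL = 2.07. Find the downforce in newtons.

L = 2350 N

Dynamic pressure q = ½ρv² = ½ × 1.21 × 54.7² = 1810 Pa.
L = q·S·CL = 1810 × 0.626 × 2.07 = 2350 N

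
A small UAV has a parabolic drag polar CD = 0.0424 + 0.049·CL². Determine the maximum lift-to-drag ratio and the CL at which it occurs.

(L/D)max = 11, at CL = 0.93

For CD = CD0 + K·CL², (L/D)max occurs at CL* = √(CD0/K) and equals 1/(2√(K·CD0)).
(L/D)max = 1/(2√(0.049 × 0.0424)) = 1/(2 × 0.04558) = 11
CL* = √(0.0424/0.049) = 0.93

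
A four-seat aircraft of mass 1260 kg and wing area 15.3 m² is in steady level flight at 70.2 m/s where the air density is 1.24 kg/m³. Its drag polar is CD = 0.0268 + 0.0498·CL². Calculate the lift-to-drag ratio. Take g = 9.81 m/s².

L/D = 8.73

In steady level flight, lift balances weight: W = mg = 1260 × 9.81 = 12361 N.
Dynamic pressure q = 0.5 × 1.24 × 70.2² = 3055 Pa.
CL = 2W/(ρv²S) = 2×12361/(1.24×70.2²×15.3) = 0.2644.
CD = 0.0268 + 0.0498 × 0.2644² = 0.03028.
L/D = CL/CD = 0.2644 / 0.03028 = 8.73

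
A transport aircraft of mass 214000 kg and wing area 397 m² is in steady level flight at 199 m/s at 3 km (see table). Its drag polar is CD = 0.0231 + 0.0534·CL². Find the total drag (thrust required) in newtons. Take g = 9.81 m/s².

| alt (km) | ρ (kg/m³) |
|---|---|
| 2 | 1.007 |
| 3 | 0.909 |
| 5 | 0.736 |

D = 1.98×10^5 N

At 3 km, from the table: ρ = 0.909 kg/m³.
Level flight ⇒ L = W = m·g = 214000 × 9.81 = 2.0993×10^6 N.
Dynamic pressure q = 0.5 × 0.909 × 199² = 18000 Pa.
Required CL = L/(qS) = 2.0993×10^6/(18000·397) = 0.2938.
CD = 0.0231 + 0.0534 × 0.2938² = 0.02771.
D = q·S·CD = 18000 × 397 × 0.02771 = 1.98×10^5 N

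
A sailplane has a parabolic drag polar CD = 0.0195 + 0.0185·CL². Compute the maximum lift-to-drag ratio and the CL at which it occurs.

For CD = CD0 + K·CL², (L/D)max occurs at CL* = √(CD0/K) and equals 1/(2√(K·CD0)).
(L/D)max = 1/(2√(0.0185 × 0.0195)) = 1/(2 × 0.01899) = 26.3
CL* = √(0.0195/0.0185) = 1.03

(L/D)max = 26.3, at CL = 1.03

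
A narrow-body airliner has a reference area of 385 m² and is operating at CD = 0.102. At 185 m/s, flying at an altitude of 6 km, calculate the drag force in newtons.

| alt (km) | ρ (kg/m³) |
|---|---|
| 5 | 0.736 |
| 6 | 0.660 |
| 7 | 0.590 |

D = 4.44×10^5 N

At 6 km, from the table: ρ = 0.660 kg/m³.
D = ½ρv²S·CD = ½ × 0.66 × 185² × 385 × 0.102 = 4.44×10^5 N ≈ 444 kN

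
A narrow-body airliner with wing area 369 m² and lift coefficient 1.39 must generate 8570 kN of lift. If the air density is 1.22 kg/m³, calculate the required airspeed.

v = 166 m/s

L = ½ρv²S·CL ⇒ v = √(2L/(ρ·S·CL))
v = √(2 × 8.57×10^6 / (1.22 × 369 × 1.39)) = √27390 = 166 m/s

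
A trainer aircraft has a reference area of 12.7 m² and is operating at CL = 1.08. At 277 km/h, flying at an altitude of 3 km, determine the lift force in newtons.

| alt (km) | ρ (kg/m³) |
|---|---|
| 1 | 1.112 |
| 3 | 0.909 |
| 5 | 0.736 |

L = 36900 N

At 3 km, from the table: ρ = 0.909 kg/m³.
Convert speed: v = 277 km/h ÷ 3.6 = 76.94 m/s.
Dynamic pressure q = ½ρv² = ½ × 0.909 × 76.94² = 2691 Pa.
L = q·S·CL = 2691 × 12.7 × 1.08 = 36900 N ≈ 36.9 kN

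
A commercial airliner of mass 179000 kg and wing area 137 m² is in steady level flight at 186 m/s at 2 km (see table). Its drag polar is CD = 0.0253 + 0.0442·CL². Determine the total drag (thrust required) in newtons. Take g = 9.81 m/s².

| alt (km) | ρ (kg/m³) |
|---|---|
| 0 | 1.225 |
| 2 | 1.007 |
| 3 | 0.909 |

D = 1.17×10^5 N

At 2 km, from the table: ρ = 1.007 kg/m³.
In steady level flight, lift balances weight: W = mg = 179000 × 9.81 = 1.756×10^6 N.
q = ½ρv² = ½ × 1.007 × 186² = 17420 Pa.
Required CL = L/(qS) = 1.756×10^6/(17420·137) = 0.7358.
CD = 0.0253 + 0.0442 × 0.7358² = 0.04923.
D = q·S·CD = 17420 × 137 × 0.04923 = 1.175×10^5 N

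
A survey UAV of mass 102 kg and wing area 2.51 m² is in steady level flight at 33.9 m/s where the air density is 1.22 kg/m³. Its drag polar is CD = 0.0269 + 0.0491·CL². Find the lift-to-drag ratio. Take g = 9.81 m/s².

Weight W = mg = 102 × 9.81 = 1000.6 N; in level flight L = W.
Dynamic pressure q = 0.5 × 1.22 × 33.9² = 701 Pa.
CL = W/(q·S) = 1000.6 / (701 × 2.51) = 0.5687.
CD = 0.0269 + 0.0491 × 0.5687² = 0.04278.
L/D = CL/CD = 0.5687 / 0.04278 = 13.3

L/D = 13.3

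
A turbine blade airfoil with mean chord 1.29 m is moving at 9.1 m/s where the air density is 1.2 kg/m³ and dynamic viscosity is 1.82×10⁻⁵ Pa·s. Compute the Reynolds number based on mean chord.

Re = ρ·v·c/μ = 1.2 × 9.1 × 1.29 / (1.82×10⁻⁵) = 7.74×10^5

Re = 7.74×10^5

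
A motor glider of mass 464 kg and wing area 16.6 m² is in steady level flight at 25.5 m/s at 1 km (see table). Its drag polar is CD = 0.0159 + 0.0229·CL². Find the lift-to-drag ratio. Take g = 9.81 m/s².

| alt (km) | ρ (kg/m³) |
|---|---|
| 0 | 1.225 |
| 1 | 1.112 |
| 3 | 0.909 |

At 1 km, from the table: ρ = 1.112 kg/m³.
Level flight ⇒ L = W = m·g = 464 × 9.81 = 4551.8 N.
q = ½ρv² = ½ × 1.112 × 25.5² = 361.5 Pa.
Required CL = L/(qS) = 4551.8/(361.5·16.6) = 0.7584.
CD = 0.0159 + 0.0229 × 0.7584² = 0.02907.
L/D = CL/CD = 0.7584 / 0.02907 = 26.1

L/D = 26.1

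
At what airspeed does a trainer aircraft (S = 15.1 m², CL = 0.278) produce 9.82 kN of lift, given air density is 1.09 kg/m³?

L = ½ρv²S·CL ⇒ v = √(2L/(ρ·S·CL))
v = √(2 × 9820 / (1.09 × 15.1 × 0.278)) = √4292 = 65.5 m/s

v = 65.5 m/s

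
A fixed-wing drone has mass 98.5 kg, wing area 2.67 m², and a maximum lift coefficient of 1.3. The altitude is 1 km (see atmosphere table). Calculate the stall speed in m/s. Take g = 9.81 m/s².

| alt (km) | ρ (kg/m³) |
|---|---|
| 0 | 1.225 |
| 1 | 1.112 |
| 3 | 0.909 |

V_stall = 22.4 m/s

At 1 km, from the table: ρ = 1.112 kg/m³.
Weight W = mg = 98.5 × 9.81 = 966.3 N.
V_stall = √(2W/(ρ·S·CL,max)) = √(2 × 966.3 / (1.112 × 2.67 × 1.3))
V_stall = √500.7 = 22.4 m/s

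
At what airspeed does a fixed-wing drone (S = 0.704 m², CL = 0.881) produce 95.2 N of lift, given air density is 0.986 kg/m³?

v = 17.6 m/s

L = ½ρv²S·CL ⇒ v = √(2L/(ρ·S·CL))
v = √(2 × 95.2 / (0.986 × 0.704 × 0.881)) = √311.3 = 17.6 m/s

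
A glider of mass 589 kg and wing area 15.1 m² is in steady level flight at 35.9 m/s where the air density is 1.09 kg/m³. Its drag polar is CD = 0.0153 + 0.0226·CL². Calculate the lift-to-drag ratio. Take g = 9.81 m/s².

In steady level flight, lift balances weight: W = mg = 589 × 9.81 = 5778.1 N.
Dynamic pressure q = 0.5 × 1.09 × 35.9² = 702.4 Pa.
CL = W/(q·S) = 5778.1 / (702.4 × 15.1) = 0.5448.
CD = 0.0153 + 0.0226 × 0.5448² = 0.02201.
L/D = CL/CD = 0.5448 / 0.02201 = 24.8

L/D = 24.8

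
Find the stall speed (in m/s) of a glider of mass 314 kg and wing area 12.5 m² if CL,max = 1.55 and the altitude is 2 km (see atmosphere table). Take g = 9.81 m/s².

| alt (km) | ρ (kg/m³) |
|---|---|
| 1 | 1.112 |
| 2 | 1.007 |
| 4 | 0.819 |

V_stall = 17.8 m/s

At 2 km, from the table: ρ = 1.007 kg/m³.
Weight W = mg = 314 × 9.81 = 3080 N.
From L = ½ρV²S·CL,max = W: V_stall = √(2W/(ρSCL,max)) = √(2·3080/(1.007·12.5·1.55))
V_stall = √315.8 = 17.8 m/s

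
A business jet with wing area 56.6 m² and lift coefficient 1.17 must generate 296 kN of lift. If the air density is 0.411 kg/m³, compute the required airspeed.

L = ½ρv²S·CL ⇒ v = √(2L/(ρ·S·CL))
v = √(2 × 2.96×10^5 / (0.411 × 56.6 × 1.17)) = √21750 = 147 m/s

v = 147 m/s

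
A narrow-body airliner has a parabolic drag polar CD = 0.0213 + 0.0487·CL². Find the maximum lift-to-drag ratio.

For CD = CD0 + K·CL², (L/D)max occurs at CL* = √(CD0/K) and equals 1/(2√(K·CD0)).
(L/D)max = 1/(2√(0.0487 × 0.0213)) = 1/(2 × 0.03221) = 15.5

(L/D)max = 15.5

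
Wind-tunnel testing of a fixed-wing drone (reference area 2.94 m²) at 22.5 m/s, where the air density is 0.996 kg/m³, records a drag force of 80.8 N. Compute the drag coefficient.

From D = ½ρv²S·CD, rearranging gives CD = 2D/(ρv²S).
CD = 2 × 80.8 / (0.996 × 22.5² × 2.94) = 0.109

CD = 0.109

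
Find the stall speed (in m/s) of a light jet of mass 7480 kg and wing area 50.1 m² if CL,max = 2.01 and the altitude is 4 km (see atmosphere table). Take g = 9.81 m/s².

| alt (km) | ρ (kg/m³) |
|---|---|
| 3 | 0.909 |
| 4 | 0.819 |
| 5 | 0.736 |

At 4 km, from the table: ρ = 0.819 kg/m³.
Weight W = mg = 7480 × 9.81 = 73380 N.
From L = ½ρV²S·CL,max = W: V_stall = √(2W/(ρSCL,max)) = √(2·73380/(0.819·50.1·2.01))
V_stall = √1779 = 42.2 m/s

V_stall = 42.2 m/s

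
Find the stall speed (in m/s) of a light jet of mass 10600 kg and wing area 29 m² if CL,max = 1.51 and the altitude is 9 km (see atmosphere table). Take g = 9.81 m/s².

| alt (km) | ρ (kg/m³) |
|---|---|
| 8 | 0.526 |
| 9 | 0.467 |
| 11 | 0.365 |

At 9 km, from the table: ρ = 0.467 kg/m³.
Weight W = mg = 10600 × 9.81 = 1.04×10^5 N.
From L = ½ρV²S·CL,max = W: V_stall = √(2W/(ρSCL,max)) = √(2·1.04×10^5/(0.467·29·1.51))
V_stall = √10170 = 101 m/s

V_stall = 101 m/s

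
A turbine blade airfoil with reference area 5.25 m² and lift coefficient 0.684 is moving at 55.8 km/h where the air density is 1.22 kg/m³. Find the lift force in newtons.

L = 526 N

Convert speed: v = 55.8 km/h ÷ 3.6 = 15.5 m/s.
L = ½ρv²S·CL = ½ × 1.22 × 15.5² × 5.25 × 0.684 = 526 N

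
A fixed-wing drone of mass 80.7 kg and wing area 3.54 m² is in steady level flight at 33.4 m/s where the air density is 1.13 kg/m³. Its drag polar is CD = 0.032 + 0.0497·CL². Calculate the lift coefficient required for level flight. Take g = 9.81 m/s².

CL = 0.355

In steady level flight, lift balances weight: W = mg = 80.7 × 9.81 = 791.67 N.
Dynamic pressure q = 0.5 × 1.13 × 33.4² = 630.3 Pa.
CL = W/(q·S) = 791.67 / (630.3 × 3.54) = 0.3548.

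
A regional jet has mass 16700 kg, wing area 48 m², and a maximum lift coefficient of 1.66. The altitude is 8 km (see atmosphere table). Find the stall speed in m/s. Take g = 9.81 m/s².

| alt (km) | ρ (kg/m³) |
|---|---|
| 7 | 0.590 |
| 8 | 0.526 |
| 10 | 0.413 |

V_stall = 88.4 m/s

At 8 km, from the table: ρ = 0.526 kg/m³.
Stall occurs when L = W at CL,max. W = mg = 16700 × 9.81 = 1.638×10^5 N.
From L = ½ρV²S·CL,max = W: V_stall = √(2W/(ρSCL,max)) = √(2·1.638×10^5/(0.526·48·1.66))
V_stall = √7818 = 88.4 m/s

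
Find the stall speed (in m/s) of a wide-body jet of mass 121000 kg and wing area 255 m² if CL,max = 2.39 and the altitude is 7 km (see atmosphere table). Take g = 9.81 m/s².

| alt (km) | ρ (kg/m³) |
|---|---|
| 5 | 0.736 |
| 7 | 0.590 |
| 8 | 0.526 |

V_stall = 81.3 m/s

At 7 km, from the table: ρ = 0.590 kg/m³.
Weight W = mg = 121000 × 9.81 = 1.187×10^6 N.
From L = ½ρV²S·CL,max = W: V_stall = √(2W/(ρSCL,max)) = √(2·1.187×10^6/(0.59·255·2.39))
V_stall = √6602 = 81.3 m/s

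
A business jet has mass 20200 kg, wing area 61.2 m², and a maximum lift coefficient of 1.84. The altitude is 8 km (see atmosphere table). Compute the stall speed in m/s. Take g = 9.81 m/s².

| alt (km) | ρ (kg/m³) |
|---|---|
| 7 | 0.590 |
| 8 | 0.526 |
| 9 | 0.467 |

At 8 km, from the table: ρ = 0.526 kg/m³.
Weight W = mg = 20200 × 9.81 = 1.982×10^5 N.
From L = ½ρV²S·CL,max = W: V_stall = √(2W/(ρSCL,max)) = √(2·1.982×10^5/(0.526·61.2·1.84))
V_stall = √6691 = 81.8 m/s

V_stall = 81.8 m/s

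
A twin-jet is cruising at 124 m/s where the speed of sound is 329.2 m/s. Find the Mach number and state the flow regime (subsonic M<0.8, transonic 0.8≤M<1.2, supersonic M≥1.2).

M = 0.377 (subsonic)

M = v/a = 124 / 329.2 = 0.377
M = 0.377 → subsonic.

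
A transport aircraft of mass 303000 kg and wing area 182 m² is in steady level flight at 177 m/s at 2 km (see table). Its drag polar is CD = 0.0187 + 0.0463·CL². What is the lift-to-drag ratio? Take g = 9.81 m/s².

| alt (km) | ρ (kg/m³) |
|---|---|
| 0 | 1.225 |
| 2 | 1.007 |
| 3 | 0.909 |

L/D = 15.2

At 2 km, from the table: ρ = 1.007 kg/m³.
In steady level flight, lift balances weight: W = mg = 303000 × 9.81 = 2.9724×10^6 N.
Dynamic pressure q = 0.5 × 1.007 × 177² = 15770 Pa.
CL = 2W/(ρv²S) = 2×2.9724×10^6/(1.007×177²×182) = 1.035.
CD = 0.0187 + 0.0463 × 1.035² = 0.06833.
L/D = CL/CD = 1.035 / 0.06833 = 15.2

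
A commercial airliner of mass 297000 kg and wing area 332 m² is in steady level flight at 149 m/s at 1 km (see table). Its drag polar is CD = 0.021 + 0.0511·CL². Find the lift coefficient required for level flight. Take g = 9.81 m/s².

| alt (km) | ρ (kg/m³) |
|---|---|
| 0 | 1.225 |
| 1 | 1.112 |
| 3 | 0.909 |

CL = 0.711

At 1 km, from the table: ρ = 1.112 kg/m³.
Weight W = mg = 297000 × 9.81 = 2.9136×10^6 N; in level flight L = W.
Dynamic pressure q = 0.5 × 1.112 × 149² = 12340 Pa.
CL = W/(q·S) = 2.9136×10^6 / (12340 × 332) = 0.711.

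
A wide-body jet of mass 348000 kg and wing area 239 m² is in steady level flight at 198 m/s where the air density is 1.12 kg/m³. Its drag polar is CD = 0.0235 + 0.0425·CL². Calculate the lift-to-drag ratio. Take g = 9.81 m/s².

L/D = 15.7

In steady level flight, lift balances weight: W = mg = 348000 × 9.81 = 3.4139×10^6 N.
q = ½ρv² = ½ × 1.12 × 198² = 21950 Pa.
Required CL = L/(qS) = 3.4139×10^6/(21950·239) = 0.6506.
CD = 0.0235 + 0.0425 × 0.6506² = 0.04149.
L/D = CL/CD = 0.6506 / 0.04149 = 15.7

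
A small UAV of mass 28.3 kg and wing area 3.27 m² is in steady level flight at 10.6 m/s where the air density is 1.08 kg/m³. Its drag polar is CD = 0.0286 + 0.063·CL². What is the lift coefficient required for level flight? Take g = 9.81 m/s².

In steady level flight, lift balances weight: W = mg = 28.3 × 9.81 = 277.62 N.
q = ½ρv² = ½ × 1.08 × 10.6² = 60.67 Pa.
CL = W/(q·S) = 277.62 / (60.67 × 3.27) = 1.399.

CL = 1.4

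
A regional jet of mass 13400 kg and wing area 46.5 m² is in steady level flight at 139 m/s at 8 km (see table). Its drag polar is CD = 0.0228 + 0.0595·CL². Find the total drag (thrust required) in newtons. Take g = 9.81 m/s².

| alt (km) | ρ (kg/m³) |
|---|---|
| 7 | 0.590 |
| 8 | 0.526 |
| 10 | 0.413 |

D = 9740 N

At 8 km, from the table: ρ = 0.526 kg/m³.
In steady level flight, lift balances weight: W = mg = 13400 × 9.81 = 1.3145×10^5 N.
q = ½ρv² = ½ × 0.526 × 139² = 5081 Pa.
Required CL = L/(qS) = 1.3145×10^5/(5081·46.5) = 0.5563.
CD = 0.0228 + 0.0595 × 0.5563² = 0.04122.
D = q·S·CD = 5081 × 46.5 × 0.04122 = 9739 N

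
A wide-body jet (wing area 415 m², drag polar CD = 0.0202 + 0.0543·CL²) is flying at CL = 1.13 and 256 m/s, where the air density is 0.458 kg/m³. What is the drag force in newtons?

CD = 0.0202 + 0.0543 × 1.13² = 0.08954
D = ½ρv²S·CD = ½ × 0.458 × 256² × 415 × 0.08954 = 5.58×10^5 N

D = 5.58×10^5 N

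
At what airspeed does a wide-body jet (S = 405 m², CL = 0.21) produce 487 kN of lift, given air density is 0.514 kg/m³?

L = ½ρv²S·CL ⇒ v = √(2L/(ρ·S·CL))
v = √(2 × 4.87×10^5 / (0.514 × 405 × 0.21)) = √22280 = 149 m/s

v = 149 m/s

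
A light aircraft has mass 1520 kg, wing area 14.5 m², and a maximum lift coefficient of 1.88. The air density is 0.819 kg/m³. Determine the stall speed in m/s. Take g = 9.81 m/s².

V_stall = 36.5 m/s

Weight W = mg = 1520 × 9.81 = 14910 N.
V_stall = √(2W/(ρ·S·CL,max)) = √(2 × 14910 / (0.819 × 14.5 × 1.88))
V_stall = √1336 = 36.5 m/s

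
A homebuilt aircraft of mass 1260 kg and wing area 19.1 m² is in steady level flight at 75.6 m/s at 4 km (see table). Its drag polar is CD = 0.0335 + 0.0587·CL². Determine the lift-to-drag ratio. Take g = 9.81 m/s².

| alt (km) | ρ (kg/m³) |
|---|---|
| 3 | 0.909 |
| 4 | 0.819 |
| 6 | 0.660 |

At 4 km, from the table: ρ = 0.819 kg/m³.
In steady level flight, lift balances weight: W = mg = 1260 × 9.81 = 12361 N.
q = ½ρv² = ½ × 0.819 × 75.6² = 2340 Pa.
CL = 2W/(ρv²S) = 2×12361/(0.819×75.6²×19.1) = 0.2765.
CD = 0.0335 + 0.0587 × 0.2765² = 0.03799.
L/D = CL/CD = 0.2765 / 0.03799 = 7.28

L/D = 7.28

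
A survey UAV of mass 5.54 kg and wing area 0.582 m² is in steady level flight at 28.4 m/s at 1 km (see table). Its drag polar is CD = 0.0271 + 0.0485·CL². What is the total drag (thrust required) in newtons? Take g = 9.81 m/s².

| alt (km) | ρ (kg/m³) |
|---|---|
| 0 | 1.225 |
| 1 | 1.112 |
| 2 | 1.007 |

D = 7.62 N

At 1 km, from the table: ρ = 1.112 kg/m³.
In steady level flight, lift balances weight: W = mg = 5.54 × 9.81 = 54.347 N.
Dynamic pressure q = 0.5 × 1.112 × 28.4² = 448.4 Pa.
CL = W/(q·S) = 54.347 / (448.4 × 0.582) = 0.2082.
CD = 0.0271 + 0.0485 × 0.2082² = 0.0292.
D = q·S·CD = 448.4 × 0.582 × 0.0292 = 7.622 N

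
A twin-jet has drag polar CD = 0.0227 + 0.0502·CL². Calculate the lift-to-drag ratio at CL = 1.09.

CD = 0.0227 + 0.0502 × 1.09² = 0.08234
L/D = CL/CD = 1.09 / 0.08234 = 13.2

L/D = 13.2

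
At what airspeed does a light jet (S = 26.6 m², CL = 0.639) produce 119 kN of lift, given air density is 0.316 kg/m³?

L = ½ρv²S·CL ⇒ v = √(2L/(ρ·S·CL))
v = √(2 × 1.19×10^5 / (0.316 × 26.6 × 0.639)) = √44310 = 211 m/s

v = 211 m/s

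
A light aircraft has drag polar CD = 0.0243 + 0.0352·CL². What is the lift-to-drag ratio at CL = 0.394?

CD = 0.0243 + 0.0352 × 0.394² = 0.02976
L/D = CL/CD = 0.394 / 0.02976 = 13.2

L/D = 13.2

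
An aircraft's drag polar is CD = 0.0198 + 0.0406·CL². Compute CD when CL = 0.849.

CD = 0.0491

CD = 0.0198 + 0.0406 × 0.849² = 0.0198 + 0.02926 = 0.0491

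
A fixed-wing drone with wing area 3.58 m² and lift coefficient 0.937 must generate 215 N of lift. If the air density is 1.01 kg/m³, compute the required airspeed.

L = ½ρv²S·CL ⇒ v = √(2L/(ρ·S·CL))
v = √(2 × 215 / (1.01 × 3.58 × 0.937)) = √126.9 = 11.3 m/s

v = 11.3 m/s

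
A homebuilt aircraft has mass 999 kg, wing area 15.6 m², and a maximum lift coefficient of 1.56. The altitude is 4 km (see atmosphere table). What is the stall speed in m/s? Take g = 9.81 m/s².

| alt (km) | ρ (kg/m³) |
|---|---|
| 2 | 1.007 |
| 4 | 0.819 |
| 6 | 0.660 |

At 4 km, from the table: ρ = 0.819 kg/m³.
At stall, lift equals weight: L = W = m·g = 999 × 9.81 = 9800 N.
From L = ½ρV²S·CL,max = W: V_stall = √(2W/(ρSCL,max)) = √(2·9800/(0.819·15.6·1.56))
V_stall = √983.4 = 31.4 m/s

V_stall = 31.4 m/s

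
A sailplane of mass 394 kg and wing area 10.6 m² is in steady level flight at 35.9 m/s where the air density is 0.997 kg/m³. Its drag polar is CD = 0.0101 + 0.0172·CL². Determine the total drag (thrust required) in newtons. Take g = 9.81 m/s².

In steady level flight, lift balances weight: W = mg = 394 × 9.81 = 3865.1 N.
Dynamic pressure q = 0.5 × 0.997 × 35.9² = 642.5 Pa.
Required CL = L/(qS) = 3865.1/(642.5·10.6) = 0.5676.
CD = 0.0101 + 0.0172 × 0.5676² = 0.01564.
D = q·S·CD = 642.5 × 10.6 × 0.01564 = 106.5 N

D = 107 N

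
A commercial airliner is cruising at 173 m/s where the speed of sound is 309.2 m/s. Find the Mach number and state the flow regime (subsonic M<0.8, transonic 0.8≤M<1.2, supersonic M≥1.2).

M = 0.56 (subsonic)

M = v/a = 173 / 309.2 = 0.56
M = 0.56 → subsonic.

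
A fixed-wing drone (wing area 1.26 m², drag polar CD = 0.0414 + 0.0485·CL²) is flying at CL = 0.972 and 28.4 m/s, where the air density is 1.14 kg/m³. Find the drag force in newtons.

D = 50.5 N

CD = 0.0414 + 0.0485 × 0.972² = 0.08722
D = ½ρv²S·CD = ½ × 1.14 × 28.4² × 1.26 × 0.08722 = 50.5 N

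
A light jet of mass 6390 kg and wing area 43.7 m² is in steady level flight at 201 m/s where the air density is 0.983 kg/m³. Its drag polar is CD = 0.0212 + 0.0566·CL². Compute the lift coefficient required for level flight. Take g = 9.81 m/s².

CL = 0.0722

Weight W = mg = 6390 × 9.81 = 62686 N; in level flight L = W.
Dynamic pressure q = 0.5 × 0.983 × 201² = 19860 Pa.
CL = 2W/(ρv²S) = 2×62686/(0.983×201²×43.7) = 0.07224.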